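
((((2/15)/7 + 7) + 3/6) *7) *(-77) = -121583/30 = -4052.77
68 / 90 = 34 / 45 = 0.76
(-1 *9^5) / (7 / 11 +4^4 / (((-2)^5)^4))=-295612416 / 3187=-92755.70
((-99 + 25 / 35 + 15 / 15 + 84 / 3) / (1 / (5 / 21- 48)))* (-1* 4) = -1945820 / 147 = -13236.87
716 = 716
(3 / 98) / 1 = 3 / 98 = 0.03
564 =564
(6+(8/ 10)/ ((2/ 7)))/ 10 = 22/ 25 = 0.88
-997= -997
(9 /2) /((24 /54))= 81 /8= 10.12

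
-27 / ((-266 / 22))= 297 / 133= 2.23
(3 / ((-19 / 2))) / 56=-3 / 532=-0.01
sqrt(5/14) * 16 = 8 * sqrt(70)/7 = 9.56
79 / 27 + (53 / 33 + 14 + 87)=31343 / 297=105.53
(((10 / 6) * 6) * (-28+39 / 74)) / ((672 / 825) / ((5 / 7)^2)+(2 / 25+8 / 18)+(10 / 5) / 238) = -129.02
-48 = -48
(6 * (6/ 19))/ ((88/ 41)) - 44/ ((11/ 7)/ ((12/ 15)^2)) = -178039/ 10450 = -17.04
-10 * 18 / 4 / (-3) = 15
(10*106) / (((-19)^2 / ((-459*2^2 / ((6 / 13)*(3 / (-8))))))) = 11244480 / 361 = 31148.14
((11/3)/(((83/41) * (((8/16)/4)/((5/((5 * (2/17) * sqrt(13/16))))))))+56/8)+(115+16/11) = 1358/11+122672 * sqrt(13)/3237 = 260.09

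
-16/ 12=-4/ 3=-1.33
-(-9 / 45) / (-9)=-1 / 45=-0.02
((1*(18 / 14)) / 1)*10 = 90 / 7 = 12.86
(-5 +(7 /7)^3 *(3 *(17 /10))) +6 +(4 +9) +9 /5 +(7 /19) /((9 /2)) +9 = 51269 /1710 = 29.98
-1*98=-98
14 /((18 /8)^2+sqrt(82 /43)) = 2.17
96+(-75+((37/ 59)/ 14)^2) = 14329165/ 682276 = 21.00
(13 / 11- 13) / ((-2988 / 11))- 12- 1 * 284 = -442159 / 1494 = -295.96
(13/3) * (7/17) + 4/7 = 841/357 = 2.36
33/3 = 11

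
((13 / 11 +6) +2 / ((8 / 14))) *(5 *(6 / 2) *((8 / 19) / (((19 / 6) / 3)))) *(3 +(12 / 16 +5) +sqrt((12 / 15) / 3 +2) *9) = 1425.26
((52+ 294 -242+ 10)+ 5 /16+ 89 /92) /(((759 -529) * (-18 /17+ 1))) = -721191 /84640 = -8.52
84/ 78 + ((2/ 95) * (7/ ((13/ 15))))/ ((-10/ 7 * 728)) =138299/ 128440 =1.08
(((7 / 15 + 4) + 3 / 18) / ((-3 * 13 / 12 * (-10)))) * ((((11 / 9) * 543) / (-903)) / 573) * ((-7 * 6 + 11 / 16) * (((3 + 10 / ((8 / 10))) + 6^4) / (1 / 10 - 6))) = -11158796429 / 6645103920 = -1.68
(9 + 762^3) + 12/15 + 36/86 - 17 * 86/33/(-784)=1230561691320277/2781240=442450738.28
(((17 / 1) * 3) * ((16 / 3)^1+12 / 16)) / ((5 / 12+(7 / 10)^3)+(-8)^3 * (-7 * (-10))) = -930750 / 107517721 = -0.01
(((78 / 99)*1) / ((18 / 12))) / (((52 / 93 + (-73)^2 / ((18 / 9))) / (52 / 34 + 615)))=33790744 / 278088261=0.12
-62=-62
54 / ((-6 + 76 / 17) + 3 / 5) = -4590 / 79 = -58.10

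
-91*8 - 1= -729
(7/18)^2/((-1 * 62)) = -49/20088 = -0.00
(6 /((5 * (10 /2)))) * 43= 258 /25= 10.32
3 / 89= 0.03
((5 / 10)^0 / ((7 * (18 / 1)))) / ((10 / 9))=1 / 140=0.01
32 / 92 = 8 / 23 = 0.35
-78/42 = -13/7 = -1.86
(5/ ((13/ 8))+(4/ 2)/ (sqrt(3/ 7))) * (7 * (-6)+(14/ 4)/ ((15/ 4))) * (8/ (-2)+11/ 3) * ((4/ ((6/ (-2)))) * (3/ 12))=-4928/ 351 - 1232 * sqrt(21)/ 405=-27.98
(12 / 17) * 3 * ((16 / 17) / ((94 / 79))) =22752 / 13583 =1.68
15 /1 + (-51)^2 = 2616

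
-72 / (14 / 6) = -30.86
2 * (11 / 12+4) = 59 / 6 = 9.83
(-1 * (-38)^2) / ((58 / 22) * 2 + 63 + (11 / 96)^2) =-146386944 / 6922547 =-21.15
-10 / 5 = -2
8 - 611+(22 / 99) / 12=-32561 / 54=-602.98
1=1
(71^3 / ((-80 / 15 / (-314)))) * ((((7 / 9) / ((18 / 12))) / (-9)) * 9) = -393344189 / 36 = -10926227.47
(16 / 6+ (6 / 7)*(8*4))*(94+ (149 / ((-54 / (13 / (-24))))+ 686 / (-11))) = 37312885 / 37422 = 997.08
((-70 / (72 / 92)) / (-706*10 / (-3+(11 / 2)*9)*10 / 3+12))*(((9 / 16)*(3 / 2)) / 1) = 673785 / 4411264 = 0.15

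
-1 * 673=-673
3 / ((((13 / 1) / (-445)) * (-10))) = 267 / 26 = 10.27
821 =821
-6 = -6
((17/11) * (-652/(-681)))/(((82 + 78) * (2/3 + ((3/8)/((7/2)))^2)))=271558/19913575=0.01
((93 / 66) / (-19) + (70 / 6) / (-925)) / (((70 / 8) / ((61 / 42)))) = -1227991 / 85256325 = -0.01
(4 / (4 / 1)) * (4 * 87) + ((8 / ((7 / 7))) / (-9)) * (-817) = 1074.22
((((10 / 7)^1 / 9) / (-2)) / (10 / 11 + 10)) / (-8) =11 / 12096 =0.00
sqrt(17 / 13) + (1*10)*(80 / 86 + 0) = sqrt(221) / 13 + 400 / 43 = 10.45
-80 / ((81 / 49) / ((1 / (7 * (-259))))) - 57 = -170749 / 2997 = -56.97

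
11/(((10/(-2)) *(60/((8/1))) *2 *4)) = -11/300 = -0.04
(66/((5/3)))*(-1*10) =-396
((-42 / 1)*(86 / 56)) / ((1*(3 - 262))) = 129 / 518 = 0.25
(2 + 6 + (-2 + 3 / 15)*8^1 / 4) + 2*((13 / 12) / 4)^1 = 593 / 120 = 4.94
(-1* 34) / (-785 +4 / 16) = 136 / 3139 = 0.04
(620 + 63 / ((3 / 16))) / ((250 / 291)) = 139098 / 125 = 1112.78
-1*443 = -443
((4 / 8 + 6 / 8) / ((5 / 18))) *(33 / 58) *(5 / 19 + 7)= 20493 / 1102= 18.60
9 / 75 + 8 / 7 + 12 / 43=1.54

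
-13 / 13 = -1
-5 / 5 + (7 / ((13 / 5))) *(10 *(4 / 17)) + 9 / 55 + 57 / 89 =6641061 / 1081795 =6.14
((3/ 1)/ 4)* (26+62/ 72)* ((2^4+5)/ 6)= 6769/ 96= 70.51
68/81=0.84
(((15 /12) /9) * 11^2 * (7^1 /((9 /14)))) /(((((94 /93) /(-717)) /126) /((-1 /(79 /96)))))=73798974480 /3713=19875834.76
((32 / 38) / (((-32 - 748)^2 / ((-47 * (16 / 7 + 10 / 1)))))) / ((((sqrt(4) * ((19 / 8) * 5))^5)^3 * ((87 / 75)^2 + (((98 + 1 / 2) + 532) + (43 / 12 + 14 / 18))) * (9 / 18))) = -34720515620864 / 5962565739898379572893763786099853515625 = -0.00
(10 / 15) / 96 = 1 / 144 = 0.01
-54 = -54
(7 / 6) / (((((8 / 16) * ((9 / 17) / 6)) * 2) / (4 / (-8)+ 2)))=119 / 6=19.83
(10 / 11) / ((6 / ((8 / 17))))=0.07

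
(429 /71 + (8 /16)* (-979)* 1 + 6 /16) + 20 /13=-3555723 /7384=-481.54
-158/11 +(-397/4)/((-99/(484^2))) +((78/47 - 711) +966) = 1093873079/4653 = 235089.85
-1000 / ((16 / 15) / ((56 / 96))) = -4375 / 8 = -546.88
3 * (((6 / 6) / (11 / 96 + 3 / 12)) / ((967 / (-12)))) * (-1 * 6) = 20736 / 33845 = 0.61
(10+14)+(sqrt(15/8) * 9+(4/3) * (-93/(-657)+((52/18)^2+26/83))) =9 * sqrt(30)/4+52612460/1472337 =48.06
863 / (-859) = -863 / 859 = -1.00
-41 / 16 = -2.56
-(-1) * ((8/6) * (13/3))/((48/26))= 169/54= 3.13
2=2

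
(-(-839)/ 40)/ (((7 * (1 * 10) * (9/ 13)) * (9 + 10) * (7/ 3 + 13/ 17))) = 185419/ 25216800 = 0.01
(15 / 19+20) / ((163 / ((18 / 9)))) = 790 / 3097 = 0.26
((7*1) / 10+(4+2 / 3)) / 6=161 / 180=0.89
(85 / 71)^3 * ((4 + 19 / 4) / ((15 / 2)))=4298875 / 2147466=2.00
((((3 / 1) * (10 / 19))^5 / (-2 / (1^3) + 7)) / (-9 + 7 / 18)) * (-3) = 52488000 / 76759069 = 0.68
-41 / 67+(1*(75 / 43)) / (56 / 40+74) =-639526 / 1086137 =-0.59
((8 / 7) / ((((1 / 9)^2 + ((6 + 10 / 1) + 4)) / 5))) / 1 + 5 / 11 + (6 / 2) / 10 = 1298201 / 1248170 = 1.04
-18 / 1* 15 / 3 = -90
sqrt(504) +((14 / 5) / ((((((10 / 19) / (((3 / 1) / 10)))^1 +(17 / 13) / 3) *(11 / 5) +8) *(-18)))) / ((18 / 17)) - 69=-176988311 / 2564622 +6 *sqrt(14)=-46.56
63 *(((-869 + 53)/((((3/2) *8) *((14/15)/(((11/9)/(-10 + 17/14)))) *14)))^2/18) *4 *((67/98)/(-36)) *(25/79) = -1464326875/33205991553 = -0.04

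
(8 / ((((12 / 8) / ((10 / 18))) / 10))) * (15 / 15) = 800 / 27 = 29.63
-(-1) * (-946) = -946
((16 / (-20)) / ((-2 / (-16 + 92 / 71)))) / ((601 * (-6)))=348 / 213355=0.00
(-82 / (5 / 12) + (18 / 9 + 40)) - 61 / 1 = -1079 / 5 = -215.80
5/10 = 1/2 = 0.50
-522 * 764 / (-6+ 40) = -199404 / 17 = -11729.65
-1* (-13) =13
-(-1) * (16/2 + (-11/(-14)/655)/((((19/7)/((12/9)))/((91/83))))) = 24792442/3098805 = 8.00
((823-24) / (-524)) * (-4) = 799 / 131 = 6.10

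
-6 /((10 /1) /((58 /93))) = -58 /155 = -0.37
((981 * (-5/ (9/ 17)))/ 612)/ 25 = -109/ 180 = -0.61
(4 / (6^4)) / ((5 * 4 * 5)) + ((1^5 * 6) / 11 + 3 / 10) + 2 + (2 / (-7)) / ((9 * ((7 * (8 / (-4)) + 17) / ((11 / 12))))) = 2358239 / 831600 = 2.84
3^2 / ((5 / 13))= 117 / 5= 23.40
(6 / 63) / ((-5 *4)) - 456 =-95761 / 210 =-456.00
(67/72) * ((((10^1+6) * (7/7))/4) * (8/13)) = 268/117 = 2.29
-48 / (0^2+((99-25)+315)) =-48 / 389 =-0.12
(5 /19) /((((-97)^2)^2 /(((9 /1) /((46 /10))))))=225 /38687295797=0.00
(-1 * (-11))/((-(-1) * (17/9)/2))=198/17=11.65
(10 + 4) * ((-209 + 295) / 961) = 1.25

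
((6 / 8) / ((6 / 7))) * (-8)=-7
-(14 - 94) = 80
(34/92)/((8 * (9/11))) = 187/3312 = 0.06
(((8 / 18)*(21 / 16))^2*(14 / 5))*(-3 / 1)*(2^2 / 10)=-343 / 300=-1.14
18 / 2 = 9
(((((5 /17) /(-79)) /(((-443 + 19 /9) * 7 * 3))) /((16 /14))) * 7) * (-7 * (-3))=2205 /42632192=0.00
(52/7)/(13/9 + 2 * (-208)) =-36/2009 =-0.02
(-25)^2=625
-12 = -12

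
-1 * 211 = -211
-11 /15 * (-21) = 15.40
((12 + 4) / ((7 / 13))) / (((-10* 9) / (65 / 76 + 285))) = -112970 / 1197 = -94.38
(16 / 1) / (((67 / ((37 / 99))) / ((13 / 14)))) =3848 / 46431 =0.08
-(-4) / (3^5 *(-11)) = -4 / 2673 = -0.00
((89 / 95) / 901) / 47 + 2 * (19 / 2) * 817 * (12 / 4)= 187345457174 / 4022965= 46569.00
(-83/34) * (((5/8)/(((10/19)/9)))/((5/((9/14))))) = -127737/38080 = -3.35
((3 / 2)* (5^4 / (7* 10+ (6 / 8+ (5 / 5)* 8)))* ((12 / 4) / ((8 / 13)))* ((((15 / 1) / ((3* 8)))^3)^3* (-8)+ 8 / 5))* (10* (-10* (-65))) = 65726266896875 / 117440512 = 559655.83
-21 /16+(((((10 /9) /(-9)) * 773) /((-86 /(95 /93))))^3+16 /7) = 9248732757985150931 /3806512775381182608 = 2.43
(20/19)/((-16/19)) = -5/4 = -1.25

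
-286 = -286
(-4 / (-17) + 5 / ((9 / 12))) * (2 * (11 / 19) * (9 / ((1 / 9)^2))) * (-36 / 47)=-67744512 / 15181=-4462.45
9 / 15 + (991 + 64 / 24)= 14914 / 15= 994.27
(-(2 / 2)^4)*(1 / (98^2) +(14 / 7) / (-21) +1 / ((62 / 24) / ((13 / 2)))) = -2162365 / 893172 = -2.42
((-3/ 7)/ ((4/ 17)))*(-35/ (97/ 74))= 9435/ 194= 48.63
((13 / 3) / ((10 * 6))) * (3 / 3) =0.07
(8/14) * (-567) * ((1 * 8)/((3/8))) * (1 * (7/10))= -24192/5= -4838.40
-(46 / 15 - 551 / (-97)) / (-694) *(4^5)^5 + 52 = 7164664057219291844 / 504885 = 14190685120808.29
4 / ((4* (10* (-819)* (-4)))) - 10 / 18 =-18199 / 32760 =-0.56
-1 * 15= -15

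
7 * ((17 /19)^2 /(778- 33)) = 2023 /268945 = 0.01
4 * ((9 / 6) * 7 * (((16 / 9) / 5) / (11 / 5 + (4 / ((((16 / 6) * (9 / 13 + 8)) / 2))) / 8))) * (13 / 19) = 2632448 / 577923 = 4.56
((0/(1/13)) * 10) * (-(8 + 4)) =0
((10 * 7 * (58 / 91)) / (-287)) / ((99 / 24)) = -4640 / 123123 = -0.04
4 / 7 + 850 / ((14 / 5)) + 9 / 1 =2192 / 7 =313.14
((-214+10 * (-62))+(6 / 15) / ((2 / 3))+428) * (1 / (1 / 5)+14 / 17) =-200673 / 85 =-2360.86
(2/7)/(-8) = -0.04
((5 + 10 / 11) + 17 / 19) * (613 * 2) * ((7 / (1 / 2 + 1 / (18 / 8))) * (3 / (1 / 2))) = 1317989232 / 3553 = 370951.09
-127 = -127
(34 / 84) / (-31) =-17 / 1302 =-0.01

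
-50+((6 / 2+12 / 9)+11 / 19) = -2570 / 57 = -45.09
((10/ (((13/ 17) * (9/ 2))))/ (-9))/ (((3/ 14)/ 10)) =-47600/ 3159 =-15.07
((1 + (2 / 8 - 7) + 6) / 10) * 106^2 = 2809 / 10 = 280.90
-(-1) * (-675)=-675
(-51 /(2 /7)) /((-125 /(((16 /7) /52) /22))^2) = -102 /2236609375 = -0.00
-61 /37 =-1.65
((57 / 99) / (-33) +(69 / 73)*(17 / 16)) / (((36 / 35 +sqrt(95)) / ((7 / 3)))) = -307525225 / 12197913684 +10763382875*sqrt(95) / 439124892624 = 0.21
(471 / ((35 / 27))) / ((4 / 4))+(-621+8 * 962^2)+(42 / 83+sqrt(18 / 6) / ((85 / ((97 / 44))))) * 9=873 * sqrt(3) / 3740+21506583296 / 2905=7403299.30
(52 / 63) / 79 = 52 / 4977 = 0.01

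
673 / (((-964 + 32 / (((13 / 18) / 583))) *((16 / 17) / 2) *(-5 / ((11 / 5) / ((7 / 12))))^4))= 0.02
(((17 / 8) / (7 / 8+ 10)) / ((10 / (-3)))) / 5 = -17 / 1450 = -0.01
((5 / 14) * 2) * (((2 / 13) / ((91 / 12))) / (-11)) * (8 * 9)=-8640 / 91091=-0.09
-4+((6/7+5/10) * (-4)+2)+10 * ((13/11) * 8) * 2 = 13988/77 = 181.66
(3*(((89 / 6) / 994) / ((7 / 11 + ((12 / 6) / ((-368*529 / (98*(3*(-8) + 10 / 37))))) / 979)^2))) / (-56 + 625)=17287247686851219209 / 88983301097976729870825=0.00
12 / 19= 0.63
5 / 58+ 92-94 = -111 / 58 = -1.91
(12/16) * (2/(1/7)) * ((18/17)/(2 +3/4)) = 756/187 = 4.04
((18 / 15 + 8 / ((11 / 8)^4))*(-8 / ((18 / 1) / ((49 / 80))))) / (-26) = 6166307 / 171299700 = 0.04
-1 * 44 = -44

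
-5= -5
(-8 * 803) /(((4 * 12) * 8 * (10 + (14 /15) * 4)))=-4015 /3296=-1.22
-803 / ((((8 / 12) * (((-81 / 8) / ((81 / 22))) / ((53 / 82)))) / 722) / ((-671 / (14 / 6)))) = -16869451302 / 287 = -58778575.97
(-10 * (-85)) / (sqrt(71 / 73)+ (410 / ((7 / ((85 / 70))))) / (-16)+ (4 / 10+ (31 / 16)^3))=201712493595648000 / 694541701419457 - 855994531840000 * sqrt(5183) / 694541701419457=201.70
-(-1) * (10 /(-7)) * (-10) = 100 /7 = 14.29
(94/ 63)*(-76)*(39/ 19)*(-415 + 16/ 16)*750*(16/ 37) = 8094528000/ 259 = 31253003.86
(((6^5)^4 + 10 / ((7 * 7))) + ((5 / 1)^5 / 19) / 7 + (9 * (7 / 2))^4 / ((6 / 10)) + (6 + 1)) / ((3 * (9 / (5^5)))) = 170194175461318413415625 / 402192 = 423166486308326404.84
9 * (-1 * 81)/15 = -243/5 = -48.60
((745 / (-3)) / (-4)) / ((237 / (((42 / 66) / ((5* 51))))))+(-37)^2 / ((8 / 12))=3276327437 / 1595484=2053.50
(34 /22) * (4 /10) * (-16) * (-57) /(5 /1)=31008 /275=112.76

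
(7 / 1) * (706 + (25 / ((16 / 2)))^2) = 320663 / 64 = 5010.36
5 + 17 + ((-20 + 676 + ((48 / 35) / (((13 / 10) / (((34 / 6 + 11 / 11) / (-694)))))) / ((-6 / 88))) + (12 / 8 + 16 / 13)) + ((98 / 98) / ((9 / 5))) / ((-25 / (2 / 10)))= 9674994821 / 14209650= 680.87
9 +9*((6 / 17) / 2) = 180 / 17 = 10.59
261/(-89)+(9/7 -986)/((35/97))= -59571214/21805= -2732.00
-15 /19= -0.79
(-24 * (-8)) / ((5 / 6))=1152 / 5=230.40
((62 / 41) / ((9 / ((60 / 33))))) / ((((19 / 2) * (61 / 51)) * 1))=0.03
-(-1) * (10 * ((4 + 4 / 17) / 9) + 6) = 182 / 17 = 10.71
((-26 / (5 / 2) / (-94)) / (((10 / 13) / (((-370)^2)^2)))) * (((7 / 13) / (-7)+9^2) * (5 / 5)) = 10252410334400 / 47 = 218136390093.62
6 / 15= 0.40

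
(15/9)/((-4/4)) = -5/3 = -1.67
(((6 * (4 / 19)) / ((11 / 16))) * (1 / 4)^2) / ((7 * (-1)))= -24 / 1463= -0.02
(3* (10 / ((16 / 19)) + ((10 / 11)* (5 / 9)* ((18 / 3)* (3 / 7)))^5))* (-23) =-23262970149135 / 21654273256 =-1074.29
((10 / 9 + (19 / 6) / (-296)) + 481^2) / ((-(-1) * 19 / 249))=102313873493 / 33744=3032061.21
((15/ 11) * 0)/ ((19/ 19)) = 0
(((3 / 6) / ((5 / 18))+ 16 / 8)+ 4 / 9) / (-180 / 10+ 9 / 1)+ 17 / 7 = 5548 / 2835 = 1.96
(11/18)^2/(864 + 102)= 121/312984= 0.00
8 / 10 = 4 / 5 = 0.80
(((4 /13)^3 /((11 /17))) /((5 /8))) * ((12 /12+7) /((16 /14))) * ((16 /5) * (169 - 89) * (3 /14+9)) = 143720448 /120835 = 1189.39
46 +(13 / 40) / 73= 134333 / 2920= 46.00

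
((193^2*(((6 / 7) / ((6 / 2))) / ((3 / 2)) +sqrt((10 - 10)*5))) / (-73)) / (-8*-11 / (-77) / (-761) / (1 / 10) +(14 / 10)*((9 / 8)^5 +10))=-18577155031040 / 3161012028939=-5.88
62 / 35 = 1.77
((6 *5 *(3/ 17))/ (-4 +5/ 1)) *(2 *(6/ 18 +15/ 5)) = 600/ 17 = 35.29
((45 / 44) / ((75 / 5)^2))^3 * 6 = 3 / 5324000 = 0.00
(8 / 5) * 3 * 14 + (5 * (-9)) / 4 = 1119 / 20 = 55.95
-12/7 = -1.71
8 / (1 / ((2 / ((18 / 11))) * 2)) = 176 / 9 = 19.56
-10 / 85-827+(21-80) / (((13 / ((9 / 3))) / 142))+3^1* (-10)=-2790.50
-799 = -799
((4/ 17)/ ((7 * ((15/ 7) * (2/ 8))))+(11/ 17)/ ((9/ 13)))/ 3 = 763/ 2295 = 0.33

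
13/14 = 0.93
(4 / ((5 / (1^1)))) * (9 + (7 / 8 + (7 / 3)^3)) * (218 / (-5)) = -531593 / 675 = -787.55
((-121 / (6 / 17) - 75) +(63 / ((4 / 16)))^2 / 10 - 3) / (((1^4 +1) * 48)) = 177887 / 2880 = 61.77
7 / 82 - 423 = -34679 / 82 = -422.91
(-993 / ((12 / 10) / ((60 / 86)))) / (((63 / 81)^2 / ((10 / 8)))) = -10054125 / 8428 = -1192.94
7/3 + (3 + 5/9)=53/9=5.89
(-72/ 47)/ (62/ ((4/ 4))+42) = -0.01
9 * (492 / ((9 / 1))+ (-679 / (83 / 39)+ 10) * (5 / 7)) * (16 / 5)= -13895088 / 2905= -4783.16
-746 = -746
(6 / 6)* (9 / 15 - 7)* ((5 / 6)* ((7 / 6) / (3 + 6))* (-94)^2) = -494816 / 81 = -6108.84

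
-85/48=-1.77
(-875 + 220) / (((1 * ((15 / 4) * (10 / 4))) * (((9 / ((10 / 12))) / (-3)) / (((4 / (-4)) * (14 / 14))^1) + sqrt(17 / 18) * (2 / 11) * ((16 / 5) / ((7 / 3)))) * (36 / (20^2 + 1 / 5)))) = -518058233 / 2390365 + 53824232 * sqrt(34) / 21513285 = -202.14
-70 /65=-14 /13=-1.08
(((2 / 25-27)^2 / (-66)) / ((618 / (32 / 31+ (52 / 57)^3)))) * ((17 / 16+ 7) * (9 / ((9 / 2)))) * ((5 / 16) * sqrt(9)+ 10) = -43817939882003 / 7805440486800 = -5.61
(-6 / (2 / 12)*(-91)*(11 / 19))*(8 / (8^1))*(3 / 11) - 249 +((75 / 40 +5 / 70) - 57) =226855 / 1064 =213.21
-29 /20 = -1.45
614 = 614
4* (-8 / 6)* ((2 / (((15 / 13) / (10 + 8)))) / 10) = -416 / 25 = -16.64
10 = 10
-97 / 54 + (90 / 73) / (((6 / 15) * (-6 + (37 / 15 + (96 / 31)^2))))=-1.29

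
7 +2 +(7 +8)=24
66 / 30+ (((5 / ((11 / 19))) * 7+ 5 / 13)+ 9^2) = 102988 / 715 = 144.04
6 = 6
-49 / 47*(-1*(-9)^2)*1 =84.45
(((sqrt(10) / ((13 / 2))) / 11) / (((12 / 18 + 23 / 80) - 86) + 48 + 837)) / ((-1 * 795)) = -32 * sqrt(10) / 1455084631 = -0.00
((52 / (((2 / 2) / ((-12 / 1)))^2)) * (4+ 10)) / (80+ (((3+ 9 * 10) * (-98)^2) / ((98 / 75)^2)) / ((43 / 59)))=4507776 / 30867815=0.15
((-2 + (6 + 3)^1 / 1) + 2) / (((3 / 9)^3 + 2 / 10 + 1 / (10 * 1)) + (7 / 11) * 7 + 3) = 26730 / 23141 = 1.16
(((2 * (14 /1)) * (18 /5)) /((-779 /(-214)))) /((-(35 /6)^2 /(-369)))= 4992192 /16625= 300.28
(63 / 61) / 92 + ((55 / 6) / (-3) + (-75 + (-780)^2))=30725125337 / 50508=608321.96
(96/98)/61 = 48/2989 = 0.02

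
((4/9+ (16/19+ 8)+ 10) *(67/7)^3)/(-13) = -991916374/762489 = -1300.89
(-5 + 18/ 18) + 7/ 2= -0.50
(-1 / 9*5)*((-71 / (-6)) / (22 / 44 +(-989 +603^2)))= -355 / 19581507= -0.00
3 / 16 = 0.19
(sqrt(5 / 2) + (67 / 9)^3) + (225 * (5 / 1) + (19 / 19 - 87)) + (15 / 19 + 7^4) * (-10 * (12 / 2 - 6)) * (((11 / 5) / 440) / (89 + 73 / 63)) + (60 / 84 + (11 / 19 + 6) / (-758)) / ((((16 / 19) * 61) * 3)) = sqrt(10) / 2 + 5480039993069 / 3775240224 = 1453.15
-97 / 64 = -1.52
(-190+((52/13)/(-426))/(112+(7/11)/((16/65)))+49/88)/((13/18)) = -214834485351/819022204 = -262.31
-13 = -13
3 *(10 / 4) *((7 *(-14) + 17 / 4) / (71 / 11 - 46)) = 4125 / 232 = 17.78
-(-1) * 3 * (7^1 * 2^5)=672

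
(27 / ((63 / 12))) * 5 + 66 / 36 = 1157 / 42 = 27.55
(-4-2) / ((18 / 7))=-7 / 3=-2.33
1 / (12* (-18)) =-1 / 216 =-0.00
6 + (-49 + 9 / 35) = -1496 / 35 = -42.74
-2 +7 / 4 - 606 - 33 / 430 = -521441 / 860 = -606.33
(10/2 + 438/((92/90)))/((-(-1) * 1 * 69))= 9970/1587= 6.28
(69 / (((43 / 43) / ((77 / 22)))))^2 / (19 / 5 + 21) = 1166445 / 496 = 2351.70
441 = 441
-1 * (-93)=93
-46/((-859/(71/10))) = 1633/4295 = 0.38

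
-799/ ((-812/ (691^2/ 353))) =381507319/ 286636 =1330.98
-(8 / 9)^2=-64 / 81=-0.79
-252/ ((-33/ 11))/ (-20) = -21/ 5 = -4.20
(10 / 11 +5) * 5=325 / 11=29.55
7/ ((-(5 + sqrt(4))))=-1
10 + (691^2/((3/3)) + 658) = 478149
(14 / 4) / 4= 7 / 8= 0.88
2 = 2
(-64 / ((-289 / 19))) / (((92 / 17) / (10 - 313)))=-92112 / 391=-235.58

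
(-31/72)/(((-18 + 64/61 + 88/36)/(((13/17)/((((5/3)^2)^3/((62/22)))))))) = 555551217/186158500000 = 0.00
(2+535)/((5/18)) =9666/5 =1933.20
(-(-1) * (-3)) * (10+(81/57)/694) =-395661/13186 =-30.01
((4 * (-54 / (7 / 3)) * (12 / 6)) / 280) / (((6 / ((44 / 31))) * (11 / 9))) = -972 / 7595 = -0.13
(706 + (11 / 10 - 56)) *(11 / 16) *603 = 43187463 / 160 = 269921.64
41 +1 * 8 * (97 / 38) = 1167 / 19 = 61.42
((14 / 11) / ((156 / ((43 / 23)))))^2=0.00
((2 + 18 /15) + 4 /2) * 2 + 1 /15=157 /15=10.47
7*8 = 56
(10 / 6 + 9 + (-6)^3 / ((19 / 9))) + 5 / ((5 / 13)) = -4483 / 57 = -78.65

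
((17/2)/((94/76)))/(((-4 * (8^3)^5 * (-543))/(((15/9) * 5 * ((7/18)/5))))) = 11305/193955117777081597952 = 0.00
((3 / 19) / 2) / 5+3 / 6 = 49 / 95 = 0.52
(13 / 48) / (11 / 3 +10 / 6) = 13 / 256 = 0.05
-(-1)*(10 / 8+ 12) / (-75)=-53 / 300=-0.18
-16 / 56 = -2 / 7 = -0.29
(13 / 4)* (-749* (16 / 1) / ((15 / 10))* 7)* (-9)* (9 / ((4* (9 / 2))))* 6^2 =29444688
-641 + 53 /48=-30715 /48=-639.90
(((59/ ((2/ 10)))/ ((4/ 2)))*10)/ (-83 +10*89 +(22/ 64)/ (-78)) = 3681600/ 2014261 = 1.83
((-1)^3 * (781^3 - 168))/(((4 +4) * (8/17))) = -8098449341/64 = -126538270.95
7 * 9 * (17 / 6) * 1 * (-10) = -1785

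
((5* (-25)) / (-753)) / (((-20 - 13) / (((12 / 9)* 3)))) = -500 / 24849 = -0.02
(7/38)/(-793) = -7/30134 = -0.00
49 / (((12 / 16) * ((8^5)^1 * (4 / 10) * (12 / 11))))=2695 / 589824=0.00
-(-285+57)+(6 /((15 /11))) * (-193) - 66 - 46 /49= -688.14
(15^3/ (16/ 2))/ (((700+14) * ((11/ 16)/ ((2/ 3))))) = 750/ 1309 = 0.57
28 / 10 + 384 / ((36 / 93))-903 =459 / 5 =91.80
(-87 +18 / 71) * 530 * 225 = -734460750 / 71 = -10344517.61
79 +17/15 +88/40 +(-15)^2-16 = 874/3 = 291.33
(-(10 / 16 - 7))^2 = 2601 / 64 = 40.64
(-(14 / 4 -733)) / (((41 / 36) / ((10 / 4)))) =65655 / 41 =1601.34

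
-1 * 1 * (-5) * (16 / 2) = 40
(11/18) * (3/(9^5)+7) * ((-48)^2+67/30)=52429977787/5314410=9865.63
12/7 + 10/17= 274/119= 2.30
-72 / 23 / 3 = -24 / 23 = -1.04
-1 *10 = -10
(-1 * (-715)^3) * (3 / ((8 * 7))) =1096577625 / 56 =19581743.30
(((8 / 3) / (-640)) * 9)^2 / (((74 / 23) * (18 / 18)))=207 / 473600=0.00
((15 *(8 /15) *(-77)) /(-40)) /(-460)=-77 /2300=-0.03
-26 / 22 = -13 / 11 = -1.18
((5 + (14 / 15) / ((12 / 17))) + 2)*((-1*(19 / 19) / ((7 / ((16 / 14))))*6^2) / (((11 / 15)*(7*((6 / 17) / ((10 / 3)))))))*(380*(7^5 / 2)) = -287379951.52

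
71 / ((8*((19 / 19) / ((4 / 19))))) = 71 / 38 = 1.87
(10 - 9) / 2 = 1 / 2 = 0.50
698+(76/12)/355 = 743389/1065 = 698.02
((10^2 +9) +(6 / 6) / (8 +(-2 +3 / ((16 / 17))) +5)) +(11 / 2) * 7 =66997 / 454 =147.57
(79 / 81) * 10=790 / 81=9.75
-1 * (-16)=16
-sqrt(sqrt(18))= -2^(1/4) * sqrt(3)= -2.06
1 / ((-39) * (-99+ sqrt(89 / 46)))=sqrt(4094) / 17579523+ 1518 / 5859841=0.00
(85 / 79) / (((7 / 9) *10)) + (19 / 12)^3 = 3925219 / 955584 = 4.11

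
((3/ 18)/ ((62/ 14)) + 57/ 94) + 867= 3792472/ 4371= 867.64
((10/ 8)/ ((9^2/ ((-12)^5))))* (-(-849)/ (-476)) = 815040/ 119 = 6849.08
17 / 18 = 0.94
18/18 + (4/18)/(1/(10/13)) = 1.17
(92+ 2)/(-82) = -47/41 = -1.15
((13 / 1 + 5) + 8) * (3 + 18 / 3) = 234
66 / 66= 1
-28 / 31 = -0.90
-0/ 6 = 0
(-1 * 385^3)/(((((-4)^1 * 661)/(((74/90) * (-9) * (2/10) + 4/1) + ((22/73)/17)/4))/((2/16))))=6810.74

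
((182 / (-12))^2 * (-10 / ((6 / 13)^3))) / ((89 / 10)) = -454833925 / 173016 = -2628.85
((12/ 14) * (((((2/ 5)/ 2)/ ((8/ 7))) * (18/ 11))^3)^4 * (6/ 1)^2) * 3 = 45234893515255008322023/ 1606875328881152000000000000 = 0.00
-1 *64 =-64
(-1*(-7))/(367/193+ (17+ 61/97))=131047/365629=0.36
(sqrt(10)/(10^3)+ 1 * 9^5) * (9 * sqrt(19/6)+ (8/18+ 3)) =(62+ 27 * sqrt(114)) * (sqrt(10)+ 59049000)/18000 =1149097.25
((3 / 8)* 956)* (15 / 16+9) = 114003 / 32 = 3562.59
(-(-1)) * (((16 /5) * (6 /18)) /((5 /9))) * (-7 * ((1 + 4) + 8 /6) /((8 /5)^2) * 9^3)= -96957 /4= -24239.25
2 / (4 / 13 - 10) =-13 / 63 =-0.21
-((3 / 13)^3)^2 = -729 / 4826809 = -0.00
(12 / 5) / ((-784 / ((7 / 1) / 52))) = -3 / 7280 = -0.00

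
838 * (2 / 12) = 419 / 3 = 139.67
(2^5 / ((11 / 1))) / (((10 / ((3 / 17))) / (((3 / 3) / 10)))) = 24 / 4675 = 0.01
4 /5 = 0.80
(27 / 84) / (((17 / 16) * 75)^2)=64 / 1264375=0.00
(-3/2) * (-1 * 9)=27/2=13.50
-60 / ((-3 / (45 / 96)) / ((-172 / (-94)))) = 3225 / 188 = 17.15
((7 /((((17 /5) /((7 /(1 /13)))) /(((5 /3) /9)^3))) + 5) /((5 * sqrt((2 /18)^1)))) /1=414236 /111537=3.71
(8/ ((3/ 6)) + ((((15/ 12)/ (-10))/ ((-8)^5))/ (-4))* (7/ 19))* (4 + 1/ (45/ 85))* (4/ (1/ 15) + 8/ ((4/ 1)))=174578113457/ 29884416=5841.78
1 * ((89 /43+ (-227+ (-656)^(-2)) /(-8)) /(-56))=-4506908885 /8289992704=-0.54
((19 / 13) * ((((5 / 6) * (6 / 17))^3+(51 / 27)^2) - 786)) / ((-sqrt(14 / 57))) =227533094 * sqrt(798) / 2785671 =2307.36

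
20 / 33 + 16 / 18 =148 / 99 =1.49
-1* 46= -46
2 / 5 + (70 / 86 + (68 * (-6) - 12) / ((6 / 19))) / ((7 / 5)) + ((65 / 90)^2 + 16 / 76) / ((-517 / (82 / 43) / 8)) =-162349978597 / 171067545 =-949.04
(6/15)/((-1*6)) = -1/15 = -0.07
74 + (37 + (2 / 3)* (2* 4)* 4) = 397 / 3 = 132.33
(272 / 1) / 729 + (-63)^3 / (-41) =182295415 / 29889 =6099.08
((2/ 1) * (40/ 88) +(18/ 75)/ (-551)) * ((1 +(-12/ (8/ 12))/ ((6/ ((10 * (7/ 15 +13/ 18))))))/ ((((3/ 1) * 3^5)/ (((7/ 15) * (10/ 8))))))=-25058488/ 994155525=-0.03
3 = 3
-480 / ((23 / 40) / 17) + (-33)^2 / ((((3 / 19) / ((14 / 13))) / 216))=475456944 / 299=1590157.00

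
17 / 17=1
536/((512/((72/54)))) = 67/48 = 1.40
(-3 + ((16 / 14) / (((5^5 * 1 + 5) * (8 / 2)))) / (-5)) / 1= -164326 / 54775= -3.00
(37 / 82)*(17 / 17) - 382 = -31287 / 82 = -381.55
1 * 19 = 19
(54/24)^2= 81/16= 5.06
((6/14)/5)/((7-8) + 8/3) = 9/175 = 0.05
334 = 334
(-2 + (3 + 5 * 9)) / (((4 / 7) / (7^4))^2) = 6496930727 / 8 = 812116340.88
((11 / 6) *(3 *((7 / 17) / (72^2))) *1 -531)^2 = 8759436071075881 / 31066177536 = 281960.54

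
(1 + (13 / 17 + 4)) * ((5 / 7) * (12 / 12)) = 70 / 17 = 4.12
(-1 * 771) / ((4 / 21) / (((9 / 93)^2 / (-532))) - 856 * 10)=20817 / 523264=0.04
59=59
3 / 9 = 1 / 3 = 0.33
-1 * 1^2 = -1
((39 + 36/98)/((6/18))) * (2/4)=5787/98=59.05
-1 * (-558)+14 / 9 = 5036 / 9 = 559.56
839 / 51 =16.45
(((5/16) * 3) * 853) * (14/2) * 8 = 89565/2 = 44782.50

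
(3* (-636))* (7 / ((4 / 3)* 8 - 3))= -40068 / 23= -1742.09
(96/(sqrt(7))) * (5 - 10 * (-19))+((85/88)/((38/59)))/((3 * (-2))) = -5015/20064+18720 * sqrt(7)/7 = 7075.24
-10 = -10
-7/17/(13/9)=-63/221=-0.29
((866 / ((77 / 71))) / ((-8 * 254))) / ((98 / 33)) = -92229 / 696976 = -0.13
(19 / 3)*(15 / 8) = 95 / 8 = 11.88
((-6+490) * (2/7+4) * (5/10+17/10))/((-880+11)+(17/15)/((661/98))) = -316724760/60301283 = -5.25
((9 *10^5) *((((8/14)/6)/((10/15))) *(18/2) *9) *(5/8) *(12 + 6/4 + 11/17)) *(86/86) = 10957781250/119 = 92082195.38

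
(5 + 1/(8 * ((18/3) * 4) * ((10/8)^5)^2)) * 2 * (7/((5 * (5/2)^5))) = 65632340032/457763671875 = 0.14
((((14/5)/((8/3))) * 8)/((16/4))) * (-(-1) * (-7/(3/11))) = -539/10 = -53.90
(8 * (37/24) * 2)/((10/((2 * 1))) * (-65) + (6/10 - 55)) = -370/5691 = -0.07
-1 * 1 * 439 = -439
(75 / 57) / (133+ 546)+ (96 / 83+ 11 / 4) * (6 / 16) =50264191 / 34265056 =1.47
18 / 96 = 3 / 16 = 0.19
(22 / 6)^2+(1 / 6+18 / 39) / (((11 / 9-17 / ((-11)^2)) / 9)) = 5146735 / 275652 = 18.67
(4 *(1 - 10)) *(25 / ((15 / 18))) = -1080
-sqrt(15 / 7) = -sqrt(105) / 7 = -1.46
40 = 40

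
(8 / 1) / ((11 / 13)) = 104 / 11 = 9.45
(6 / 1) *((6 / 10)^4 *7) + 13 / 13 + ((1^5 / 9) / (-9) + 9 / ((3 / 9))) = 1692437 / 50625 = 33.43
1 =1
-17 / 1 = -17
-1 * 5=-5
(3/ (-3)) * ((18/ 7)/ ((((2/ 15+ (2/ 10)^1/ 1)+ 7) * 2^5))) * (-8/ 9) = 3/ 308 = 0.01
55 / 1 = 55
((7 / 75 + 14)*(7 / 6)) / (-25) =-7399 / 11250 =-0.66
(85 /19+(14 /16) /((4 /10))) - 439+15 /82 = -5386391 /12464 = -432.16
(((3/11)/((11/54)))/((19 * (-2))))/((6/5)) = -135/4598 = -0.03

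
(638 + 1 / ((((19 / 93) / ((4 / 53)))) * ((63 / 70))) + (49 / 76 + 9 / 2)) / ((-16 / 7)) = -281.56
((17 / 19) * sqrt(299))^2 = 86411 / 361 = 239.37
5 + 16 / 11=71 / 11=6.45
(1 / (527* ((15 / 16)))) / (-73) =-16 / 577065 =-0.00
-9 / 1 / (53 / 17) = -153 / 53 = -2.89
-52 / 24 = -2.17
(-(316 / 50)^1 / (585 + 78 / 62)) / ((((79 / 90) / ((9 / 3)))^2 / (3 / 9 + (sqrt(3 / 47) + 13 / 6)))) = -75330 / 239291 - 30132 * sqrt(141) / 11246677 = -0.35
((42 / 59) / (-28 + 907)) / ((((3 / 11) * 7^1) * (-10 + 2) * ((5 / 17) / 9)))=-561 / 345740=-0.00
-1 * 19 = -19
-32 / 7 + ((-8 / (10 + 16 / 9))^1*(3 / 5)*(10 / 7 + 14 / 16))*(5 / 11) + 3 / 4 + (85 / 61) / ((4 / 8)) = -1455087 / 995764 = -1.46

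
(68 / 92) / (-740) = -17 / 17020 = -0.00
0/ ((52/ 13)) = 0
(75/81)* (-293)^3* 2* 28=-35215259800/27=-1304268881.48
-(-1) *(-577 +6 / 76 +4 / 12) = -65731 / 114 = -576.59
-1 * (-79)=79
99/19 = 5.21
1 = 1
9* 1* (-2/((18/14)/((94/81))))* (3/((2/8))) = -5264/27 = -194.96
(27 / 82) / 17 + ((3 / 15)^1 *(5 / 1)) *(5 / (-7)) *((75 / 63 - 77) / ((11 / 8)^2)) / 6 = 356520427 / 74385234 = 4.79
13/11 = 1.18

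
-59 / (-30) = 59 / 30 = 1.97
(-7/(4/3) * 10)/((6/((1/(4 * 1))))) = -35/16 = -2.19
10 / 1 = 10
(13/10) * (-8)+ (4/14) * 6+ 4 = -164/35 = -4.69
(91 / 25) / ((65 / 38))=266 / 125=2.13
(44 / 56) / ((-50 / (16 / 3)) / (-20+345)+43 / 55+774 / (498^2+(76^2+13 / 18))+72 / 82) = 841735548940 / 1750579581511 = 0.48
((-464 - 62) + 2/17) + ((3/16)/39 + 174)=-1244239/3536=-351.88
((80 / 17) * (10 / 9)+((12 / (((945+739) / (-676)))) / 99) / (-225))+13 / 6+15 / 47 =38537136323 / 4995228150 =7.71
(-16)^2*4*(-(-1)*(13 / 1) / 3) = 13312 / 3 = 4437.33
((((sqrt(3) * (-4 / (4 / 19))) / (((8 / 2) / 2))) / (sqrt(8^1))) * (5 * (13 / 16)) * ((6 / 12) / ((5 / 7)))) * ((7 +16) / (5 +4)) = -39767 * sqrt(6) / 2304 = -42.28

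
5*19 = 95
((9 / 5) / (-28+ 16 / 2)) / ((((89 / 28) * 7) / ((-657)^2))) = -3884841 / 2225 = -1746.00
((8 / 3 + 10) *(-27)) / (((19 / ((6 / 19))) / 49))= -5292 / 19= -278.53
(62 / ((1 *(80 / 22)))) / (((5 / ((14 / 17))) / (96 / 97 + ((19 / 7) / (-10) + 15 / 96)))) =32397387 / 13192000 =2.46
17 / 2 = 8.50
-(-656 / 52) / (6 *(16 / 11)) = 1.45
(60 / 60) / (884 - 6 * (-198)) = 1 / 2072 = 0.00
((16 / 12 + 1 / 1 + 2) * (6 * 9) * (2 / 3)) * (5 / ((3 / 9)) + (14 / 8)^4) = 243399 / 64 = 3803.11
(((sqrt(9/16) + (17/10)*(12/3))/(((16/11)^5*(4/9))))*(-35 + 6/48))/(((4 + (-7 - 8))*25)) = 5551296201/16777216000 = 0.33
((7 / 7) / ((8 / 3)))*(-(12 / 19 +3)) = -207 / 152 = -1.36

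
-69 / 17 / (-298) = 69 / 5066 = 0.01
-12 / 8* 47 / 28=-141 / 56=-2.52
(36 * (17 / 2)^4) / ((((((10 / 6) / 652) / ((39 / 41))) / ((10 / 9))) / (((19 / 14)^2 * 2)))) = 575011265751 / 2009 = 286217653.44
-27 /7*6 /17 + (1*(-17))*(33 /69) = -25979 /2737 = -9.49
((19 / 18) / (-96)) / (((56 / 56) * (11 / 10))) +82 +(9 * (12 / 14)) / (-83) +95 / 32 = 58576759 / 690228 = 84.87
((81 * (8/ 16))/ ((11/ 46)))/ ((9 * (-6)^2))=23/ 44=0.52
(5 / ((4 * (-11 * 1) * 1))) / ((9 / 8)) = -10 / 99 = -0.10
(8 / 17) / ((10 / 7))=28 / 85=0.33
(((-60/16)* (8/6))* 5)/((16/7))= -175/16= -10.94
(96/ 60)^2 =2.56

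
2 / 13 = 0.15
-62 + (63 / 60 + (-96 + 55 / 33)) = -9317 / 60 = -155.28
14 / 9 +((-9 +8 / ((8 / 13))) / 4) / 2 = 37 / 18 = 2.06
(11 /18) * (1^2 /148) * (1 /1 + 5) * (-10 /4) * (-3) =55 /296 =0.19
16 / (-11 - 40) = -16 / 51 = -0.31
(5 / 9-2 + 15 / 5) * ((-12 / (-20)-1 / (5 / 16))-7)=-224 / 15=-14.93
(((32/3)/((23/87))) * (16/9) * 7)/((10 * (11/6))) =103936/3795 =27.39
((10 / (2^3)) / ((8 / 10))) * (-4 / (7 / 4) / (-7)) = 25 / 49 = 0.51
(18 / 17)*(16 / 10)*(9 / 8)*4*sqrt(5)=648*sqrt(5) / 85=17.05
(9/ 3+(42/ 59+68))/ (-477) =-0.15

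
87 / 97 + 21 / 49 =1.33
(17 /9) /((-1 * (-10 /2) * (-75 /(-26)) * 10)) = 221 /16875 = 0.01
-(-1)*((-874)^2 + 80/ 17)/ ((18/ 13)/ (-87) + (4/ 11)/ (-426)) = -2867662978323/ 62951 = -45553890.78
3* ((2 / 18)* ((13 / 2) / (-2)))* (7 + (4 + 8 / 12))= -455 / 36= -12.64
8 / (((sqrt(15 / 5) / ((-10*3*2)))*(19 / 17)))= -2720*sqrt(3) / 19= -247.96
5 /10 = 1 /2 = 0.50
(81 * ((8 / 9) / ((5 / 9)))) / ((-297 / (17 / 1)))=-408 / 55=-7.42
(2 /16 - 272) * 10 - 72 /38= -206769 /76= -2720.64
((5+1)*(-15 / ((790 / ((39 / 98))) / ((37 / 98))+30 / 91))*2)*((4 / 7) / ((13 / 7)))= -55944 / 5311345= -0.01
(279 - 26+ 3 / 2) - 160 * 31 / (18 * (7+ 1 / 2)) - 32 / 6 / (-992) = 182269 / 837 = 217.76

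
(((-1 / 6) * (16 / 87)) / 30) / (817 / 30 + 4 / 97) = -776 / 20715309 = -0.00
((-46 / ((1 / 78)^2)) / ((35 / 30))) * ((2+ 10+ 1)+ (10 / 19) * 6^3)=-4041795888 / 133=-30389442.77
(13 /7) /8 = 13 /56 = 0.23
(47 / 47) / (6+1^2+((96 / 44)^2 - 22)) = -121 / 1239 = -0.10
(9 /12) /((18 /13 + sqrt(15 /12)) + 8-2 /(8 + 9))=1357824 /16533011-146523 * sqrt(5) /33066022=0.07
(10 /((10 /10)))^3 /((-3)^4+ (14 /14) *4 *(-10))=1000 /41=24.39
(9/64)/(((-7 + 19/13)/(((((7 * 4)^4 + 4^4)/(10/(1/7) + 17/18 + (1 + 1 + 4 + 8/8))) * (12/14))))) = -1686204/9821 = -171.69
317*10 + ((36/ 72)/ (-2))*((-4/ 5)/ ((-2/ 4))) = 15848/ 5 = 3169.60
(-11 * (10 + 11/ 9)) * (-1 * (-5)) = -5555/ 9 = -617.22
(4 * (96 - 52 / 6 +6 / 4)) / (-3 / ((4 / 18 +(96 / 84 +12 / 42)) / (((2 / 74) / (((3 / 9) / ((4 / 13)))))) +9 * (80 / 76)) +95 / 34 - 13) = -1230637837 / 35483730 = -34.68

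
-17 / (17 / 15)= -15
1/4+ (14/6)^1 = 31/12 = 2.58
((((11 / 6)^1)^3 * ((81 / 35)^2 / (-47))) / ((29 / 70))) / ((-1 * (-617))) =-323433 / 117735940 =-0.00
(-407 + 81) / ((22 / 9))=-133.36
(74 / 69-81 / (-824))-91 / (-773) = 56628641 / 43949688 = 1.29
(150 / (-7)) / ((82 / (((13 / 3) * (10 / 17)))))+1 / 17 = -2963 / 4879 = -0.61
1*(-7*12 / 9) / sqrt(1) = -28 / 3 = -9.33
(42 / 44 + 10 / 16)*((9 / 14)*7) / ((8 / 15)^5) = 949978125 / 5767168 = 164.72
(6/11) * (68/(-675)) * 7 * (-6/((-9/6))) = -3808/2475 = -1.54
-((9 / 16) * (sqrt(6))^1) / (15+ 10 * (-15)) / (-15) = -sqrt(6) / 3600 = -0.00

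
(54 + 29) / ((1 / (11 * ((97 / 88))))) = 8051 / 8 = 1006.38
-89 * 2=-178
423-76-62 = 285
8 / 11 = 0.73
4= 4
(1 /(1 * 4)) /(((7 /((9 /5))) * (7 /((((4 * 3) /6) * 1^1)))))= 9 /490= 0.02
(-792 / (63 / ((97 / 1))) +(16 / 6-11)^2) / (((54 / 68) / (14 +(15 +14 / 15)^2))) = -148463505086 / 382725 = -387911.70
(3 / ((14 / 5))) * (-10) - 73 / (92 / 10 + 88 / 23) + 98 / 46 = -488833 / 34454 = -14.19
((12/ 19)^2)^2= 20736/ 130321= 0.16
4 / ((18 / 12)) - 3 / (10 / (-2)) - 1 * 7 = -56 / 15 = -3.73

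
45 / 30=3 / 2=1.50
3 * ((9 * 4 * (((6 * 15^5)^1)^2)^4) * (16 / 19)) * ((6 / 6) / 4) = 80231352265013671156419329345226287841796875000000000000 / 19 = 4222702750790193218758912000000000000000000000000000000.00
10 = 10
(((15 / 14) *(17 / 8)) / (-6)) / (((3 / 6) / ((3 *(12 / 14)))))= -1.95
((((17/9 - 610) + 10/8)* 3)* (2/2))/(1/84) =-152929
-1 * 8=-8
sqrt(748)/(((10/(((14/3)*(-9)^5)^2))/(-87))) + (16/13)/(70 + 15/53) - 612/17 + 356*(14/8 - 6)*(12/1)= -6606294178428*sqrt(187)/5 - 880946752/48425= -18067942854443.40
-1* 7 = -7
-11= -11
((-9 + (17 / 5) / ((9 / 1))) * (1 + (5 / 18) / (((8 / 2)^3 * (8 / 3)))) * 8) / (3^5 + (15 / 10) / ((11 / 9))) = -3283159 / 11605680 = -0.28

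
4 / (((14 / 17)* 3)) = 34 / 21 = 1.62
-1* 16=-16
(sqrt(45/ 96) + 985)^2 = (sqrt(30) + 7880)^2/ 64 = 971574.24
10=10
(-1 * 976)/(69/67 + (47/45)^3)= -2979423000/6621883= -449.94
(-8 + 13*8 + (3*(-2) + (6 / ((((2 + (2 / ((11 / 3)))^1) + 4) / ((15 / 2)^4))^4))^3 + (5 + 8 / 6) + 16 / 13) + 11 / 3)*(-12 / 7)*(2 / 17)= -3315972456324388888524330287310713625251314367865900247543821 / 467552060735957833317613568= -7092199425032645918020080000000000.00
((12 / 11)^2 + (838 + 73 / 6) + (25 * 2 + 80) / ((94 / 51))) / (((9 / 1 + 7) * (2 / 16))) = 31456685 / 68244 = 460.94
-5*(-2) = 10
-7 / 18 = -0.39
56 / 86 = 28 / 43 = 0.65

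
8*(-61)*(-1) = 488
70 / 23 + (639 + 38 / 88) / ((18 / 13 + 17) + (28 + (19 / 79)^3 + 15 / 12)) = 16.46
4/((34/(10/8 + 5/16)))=25/136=0.18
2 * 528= 1056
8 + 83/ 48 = 467/ 48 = 9.73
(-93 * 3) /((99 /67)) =-2077 /11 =-188.82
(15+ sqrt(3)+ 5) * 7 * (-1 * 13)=-1820 - 91 * sqrt(3)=-1977.62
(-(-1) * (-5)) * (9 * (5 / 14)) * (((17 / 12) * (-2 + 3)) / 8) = -2.85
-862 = -862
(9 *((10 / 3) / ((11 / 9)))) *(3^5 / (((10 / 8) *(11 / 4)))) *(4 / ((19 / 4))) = 3359232 / 2299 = 1461.17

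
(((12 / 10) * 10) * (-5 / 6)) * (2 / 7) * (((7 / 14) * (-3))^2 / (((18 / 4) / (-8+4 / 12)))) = 10.95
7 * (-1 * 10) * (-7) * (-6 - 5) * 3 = -16170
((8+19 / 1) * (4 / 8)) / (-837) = -1 / 62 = -0.02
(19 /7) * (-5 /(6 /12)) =-190 /7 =-27.14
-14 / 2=-7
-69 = -69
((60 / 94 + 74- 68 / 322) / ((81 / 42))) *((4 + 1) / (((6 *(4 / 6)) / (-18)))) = -938650 / 1081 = -868.32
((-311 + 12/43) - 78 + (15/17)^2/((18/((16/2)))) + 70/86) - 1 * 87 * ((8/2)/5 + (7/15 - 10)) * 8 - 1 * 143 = 344714979/62135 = 5547.84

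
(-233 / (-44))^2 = 54289 / 1936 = 28.04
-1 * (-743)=743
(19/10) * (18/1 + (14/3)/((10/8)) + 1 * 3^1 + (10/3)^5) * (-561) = -1883271203/4050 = -465005.24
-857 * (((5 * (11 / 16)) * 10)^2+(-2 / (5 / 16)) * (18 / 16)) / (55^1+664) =-322078597 / 230080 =-1399.85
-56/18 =-28/9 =-3.11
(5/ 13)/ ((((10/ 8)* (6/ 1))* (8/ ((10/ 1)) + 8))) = 5/ 858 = 0.01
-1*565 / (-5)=113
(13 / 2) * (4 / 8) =13 / 4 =3.25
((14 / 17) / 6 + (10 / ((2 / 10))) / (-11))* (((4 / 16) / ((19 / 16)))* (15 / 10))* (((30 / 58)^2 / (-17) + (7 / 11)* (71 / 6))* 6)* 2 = -70141788028 / 558769651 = -125.53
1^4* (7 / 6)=1.17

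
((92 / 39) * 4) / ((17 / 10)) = 3680 / 663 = 5.55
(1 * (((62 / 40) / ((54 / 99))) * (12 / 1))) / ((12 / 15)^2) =1705 / 32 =53.28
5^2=25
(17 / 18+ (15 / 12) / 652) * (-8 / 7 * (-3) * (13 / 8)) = 288769 / 54768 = 5.27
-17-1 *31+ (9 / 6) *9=-69 / 2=-34.50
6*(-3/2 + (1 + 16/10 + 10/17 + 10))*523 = 3117603/85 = 36677.68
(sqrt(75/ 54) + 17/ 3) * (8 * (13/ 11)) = 260 * sqrt(2)/ 33 + 1768/ 33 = 64.72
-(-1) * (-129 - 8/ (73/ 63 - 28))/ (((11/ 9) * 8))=-178065/ 13528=-13.16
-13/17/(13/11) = -11/17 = -0.65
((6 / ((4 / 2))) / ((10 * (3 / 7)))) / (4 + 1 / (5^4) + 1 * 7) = 875 / 13752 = 0.06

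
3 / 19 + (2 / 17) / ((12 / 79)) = 1807 / 1938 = 0.93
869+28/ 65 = 56513/ 65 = 869.43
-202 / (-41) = 202 / 41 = 4.93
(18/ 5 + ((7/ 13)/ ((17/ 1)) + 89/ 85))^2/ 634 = 534578/ 15482597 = 0.03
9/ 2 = 4.50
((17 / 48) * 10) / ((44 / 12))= 85 / 88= 0.97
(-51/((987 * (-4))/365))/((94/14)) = 6205/8836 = 0.70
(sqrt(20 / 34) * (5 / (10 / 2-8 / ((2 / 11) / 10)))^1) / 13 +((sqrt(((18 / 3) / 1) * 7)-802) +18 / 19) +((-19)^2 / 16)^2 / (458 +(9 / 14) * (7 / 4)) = -1786421821 / 2233184-sqrt(170) / 19227 +sqrt(42) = -793.46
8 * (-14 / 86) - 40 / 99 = -7264 / 4257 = -1.71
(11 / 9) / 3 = 11 / 27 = 0.41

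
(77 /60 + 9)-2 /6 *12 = 6.28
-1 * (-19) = 19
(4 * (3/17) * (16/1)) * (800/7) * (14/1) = 307200/17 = 18070.59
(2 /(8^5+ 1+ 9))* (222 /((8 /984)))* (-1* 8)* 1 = -24272 /1821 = -13.33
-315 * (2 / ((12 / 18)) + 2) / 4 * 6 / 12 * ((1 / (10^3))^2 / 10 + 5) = -984.38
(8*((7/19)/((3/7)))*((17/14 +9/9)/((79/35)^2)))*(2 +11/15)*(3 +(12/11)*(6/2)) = 200538380/3913107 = 51.25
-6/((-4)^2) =-3/8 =-0.38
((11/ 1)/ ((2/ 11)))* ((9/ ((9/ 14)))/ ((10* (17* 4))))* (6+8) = 5929/ 340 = 17.44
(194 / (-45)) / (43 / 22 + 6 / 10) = -4268 / 2529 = -1.69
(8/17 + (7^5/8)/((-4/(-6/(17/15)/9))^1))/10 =84163/2720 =30.94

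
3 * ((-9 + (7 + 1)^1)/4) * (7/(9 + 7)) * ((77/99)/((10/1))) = -0.03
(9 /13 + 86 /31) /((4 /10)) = 6985 /806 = 8.67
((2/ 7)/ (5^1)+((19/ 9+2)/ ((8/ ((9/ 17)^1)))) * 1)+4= 20607/ 4760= 4.33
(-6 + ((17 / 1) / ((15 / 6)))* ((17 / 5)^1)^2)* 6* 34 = 1851504 / 125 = 14812.03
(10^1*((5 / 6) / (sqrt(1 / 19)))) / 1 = 25*sqrt(19) / 3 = 36.32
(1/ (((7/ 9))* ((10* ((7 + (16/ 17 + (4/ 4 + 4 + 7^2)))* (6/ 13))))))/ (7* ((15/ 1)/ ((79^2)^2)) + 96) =662151377/ 14134205790180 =0.00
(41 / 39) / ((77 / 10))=410 / 3003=0.14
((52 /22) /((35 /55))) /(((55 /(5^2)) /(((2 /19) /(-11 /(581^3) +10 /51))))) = 371512885380 /409896829441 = 0.91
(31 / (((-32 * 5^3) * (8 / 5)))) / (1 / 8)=-31 / 800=-0.04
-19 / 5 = -3.80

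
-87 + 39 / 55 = -4746 / 55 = -86.29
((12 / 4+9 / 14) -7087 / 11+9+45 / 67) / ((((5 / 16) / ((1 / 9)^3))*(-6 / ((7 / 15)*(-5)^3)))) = -130204540 / 4835457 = -26.93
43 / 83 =0.52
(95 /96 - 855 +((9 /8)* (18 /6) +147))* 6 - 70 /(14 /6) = -68029 /16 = -4251.81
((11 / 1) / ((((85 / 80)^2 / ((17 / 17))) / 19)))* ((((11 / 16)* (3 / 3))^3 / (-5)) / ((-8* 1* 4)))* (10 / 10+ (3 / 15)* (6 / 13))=0.41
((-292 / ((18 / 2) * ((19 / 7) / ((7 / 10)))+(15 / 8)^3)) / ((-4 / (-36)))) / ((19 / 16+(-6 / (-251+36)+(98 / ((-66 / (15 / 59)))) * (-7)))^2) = -4.26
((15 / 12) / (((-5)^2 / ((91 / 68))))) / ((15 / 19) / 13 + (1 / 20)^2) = 112385 / 106199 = 1.06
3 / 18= 1 / 6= 0.17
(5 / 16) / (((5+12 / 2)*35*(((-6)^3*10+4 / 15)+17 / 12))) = -15 / 39885692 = -0.00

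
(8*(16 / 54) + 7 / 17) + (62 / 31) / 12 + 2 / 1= 4543 / 918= 4.95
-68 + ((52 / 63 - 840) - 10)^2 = 2861766112 / 3969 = 721029.51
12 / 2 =6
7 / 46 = 0.15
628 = 628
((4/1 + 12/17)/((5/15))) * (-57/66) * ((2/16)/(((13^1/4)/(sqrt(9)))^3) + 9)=-45574920/410839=-110.93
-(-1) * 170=170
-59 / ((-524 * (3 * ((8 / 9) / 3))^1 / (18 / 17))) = 4779 / 35632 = 0.13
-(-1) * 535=535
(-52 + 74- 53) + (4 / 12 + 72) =124 / 3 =41.33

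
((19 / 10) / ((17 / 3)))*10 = 57 / 17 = 3.35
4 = 4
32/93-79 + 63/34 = -242851/3162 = -76.80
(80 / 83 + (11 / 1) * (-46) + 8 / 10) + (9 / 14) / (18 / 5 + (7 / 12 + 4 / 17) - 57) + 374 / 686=-3845466218387 / 7634389385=-503.70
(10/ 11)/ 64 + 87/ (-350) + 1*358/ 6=10983089/ 184800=59.43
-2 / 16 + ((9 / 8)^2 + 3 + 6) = 649 / 64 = 10.14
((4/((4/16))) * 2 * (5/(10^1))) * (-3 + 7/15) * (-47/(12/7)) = 50008/45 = 1111.29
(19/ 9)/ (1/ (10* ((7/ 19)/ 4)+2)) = 37/ 6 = 6.17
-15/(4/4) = -15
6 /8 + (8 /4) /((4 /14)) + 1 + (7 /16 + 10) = 307 /16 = 19.19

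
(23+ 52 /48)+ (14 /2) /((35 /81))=2417 /60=40.28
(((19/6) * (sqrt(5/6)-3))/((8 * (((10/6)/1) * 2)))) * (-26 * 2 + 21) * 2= 15.37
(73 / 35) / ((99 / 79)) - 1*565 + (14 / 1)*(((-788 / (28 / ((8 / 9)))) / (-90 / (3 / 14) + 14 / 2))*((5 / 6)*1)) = -49294738 / 87615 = -562.63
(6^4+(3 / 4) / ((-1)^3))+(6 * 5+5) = 5321 / 4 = 1330.25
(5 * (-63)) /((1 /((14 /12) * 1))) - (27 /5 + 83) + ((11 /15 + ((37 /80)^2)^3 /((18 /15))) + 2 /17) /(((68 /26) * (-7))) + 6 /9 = -193154403360725463 /424253849600000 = -455.28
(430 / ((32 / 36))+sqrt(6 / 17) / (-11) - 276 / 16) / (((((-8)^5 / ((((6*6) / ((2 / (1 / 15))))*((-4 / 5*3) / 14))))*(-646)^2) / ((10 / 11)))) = 8397 / 1316181278720 - 9*sqrt(102) / 123062949560320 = 0.00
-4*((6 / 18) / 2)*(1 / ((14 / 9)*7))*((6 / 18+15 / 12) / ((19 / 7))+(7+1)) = -103 / 196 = -0.53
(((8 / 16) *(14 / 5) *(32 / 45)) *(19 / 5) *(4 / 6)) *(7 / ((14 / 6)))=8512 / 1125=7.57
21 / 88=0.24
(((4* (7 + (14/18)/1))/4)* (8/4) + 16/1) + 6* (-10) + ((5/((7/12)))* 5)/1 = 908/63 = 14.41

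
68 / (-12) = -17 / 3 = -5.67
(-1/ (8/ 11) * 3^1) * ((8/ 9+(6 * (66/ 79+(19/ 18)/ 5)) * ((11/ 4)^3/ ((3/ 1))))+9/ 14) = -263146829/ 1415680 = -185.88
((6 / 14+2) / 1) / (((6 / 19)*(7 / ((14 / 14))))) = 1.10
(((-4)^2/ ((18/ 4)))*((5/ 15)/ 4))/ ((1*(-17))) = -8/ 459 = -0.02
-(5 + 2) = -7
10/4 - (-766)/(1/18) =27581/2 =13790.50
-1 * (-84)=84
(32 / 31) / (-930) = -16 / 14415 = -0.00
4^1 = 4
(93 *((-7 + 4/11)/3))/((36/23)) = -52049/396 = -131.44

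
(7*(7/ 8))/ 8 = 49/ 64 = 0.77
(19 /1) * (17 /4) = 323 /4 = 80.75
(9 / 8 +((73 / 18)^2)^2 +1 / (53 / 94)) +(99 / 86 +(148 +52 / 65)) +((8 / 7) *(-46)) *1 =3104857237687 / 8373410640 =370.80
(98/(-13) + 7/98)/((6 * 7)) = -453/2548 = -0.18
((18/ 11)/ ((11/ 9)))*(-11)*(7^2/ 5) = -7938/ 55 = -144.33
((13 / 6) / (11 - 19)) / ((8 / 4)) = -13 / 96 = -0.14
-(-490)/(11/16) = 7840/11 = 712.73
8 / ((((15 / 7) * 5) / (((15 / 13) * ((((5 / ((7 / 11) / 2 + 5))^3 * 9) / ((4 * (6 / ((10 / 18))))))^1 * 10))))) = 93170000 / 62462907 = 1.49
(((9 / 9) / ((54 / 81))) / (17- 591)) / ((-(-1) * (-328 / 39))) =117 / 376544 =0.00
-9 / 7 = -1.29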